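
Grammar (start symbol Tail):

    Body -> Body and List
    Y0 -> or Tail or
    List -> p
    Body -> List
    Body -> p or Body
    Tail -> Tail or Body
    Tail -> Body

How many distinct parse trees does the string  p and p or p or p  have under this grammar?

Parse trees for p and p or p or p:
  [Tail [Tail [Body [Body [List p]] and [List p]]] or [Body p or [Body [List p]]]]
  [Tail [Tail [Tail [Body [Body [List p]] and [List p]]] or [Body [List p]]] or [Body [List p]]]

2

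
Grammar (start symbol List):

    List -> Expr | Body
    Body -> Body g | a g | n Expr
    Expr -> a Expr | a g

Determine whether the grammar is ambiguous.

Ambiguous

Witness: a g

Derivation 1: List ⇒ Expr ⇒ a g
Derivation 2: List ⇒ Body ⇒ a g

Two distinct leftmost derivations for the same string.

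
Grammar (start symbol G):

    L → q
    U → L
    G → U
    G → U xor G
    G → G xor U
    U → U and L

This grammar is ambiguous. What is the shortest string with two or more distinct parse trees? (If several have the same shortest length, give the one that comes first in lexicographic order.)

length 1: no string has ≥2 trees
length 3: q xor q has 2 parse trees

Two derivations of q xor q:
  G ⇒ U xor G ⇒ L xor G ⇒ q xor G ⇒ q xor U ⇒ q xor L ⇒ q xor q
  G ⇒ G xor U ⇒ U xor U ⇒ L xor U ⇒ q xor U ⇒ q xor L ⇒ q xor q

q xor q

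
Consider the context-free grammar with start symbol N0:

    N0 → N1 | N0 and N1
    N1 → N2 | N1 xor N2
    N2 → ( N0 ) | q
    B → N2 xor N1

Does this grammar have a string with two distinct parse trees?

Unambiguous

Only N0, N1, N2 are reachable from N0; ignoring the rest: The grammar is stratified — N0 handles 'and' (left-recursive), N1 handles 'xor', N2 atoms. Each operator has a fixed associativity and precedence level, so every string has one parse.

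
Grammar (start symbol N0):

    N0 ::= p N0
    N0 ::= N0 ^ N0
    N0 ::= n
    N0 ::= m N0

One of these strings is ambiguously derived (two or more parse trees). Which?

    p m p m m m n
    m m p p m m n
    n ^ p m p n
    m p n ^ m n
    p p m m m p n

m p n ^ m n

p m p m m m n: 1 tree
m m p p m m n: 1 tree
n ^ p m p n: 1 tree
m p n ^ m n: 3 trees
p p m m m p n: 1 tree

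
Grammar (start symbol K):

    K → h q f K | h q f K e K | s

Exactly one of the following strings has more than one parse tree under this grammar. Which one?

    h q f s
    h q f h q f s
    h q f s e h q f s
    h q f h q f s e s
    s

h q f h q f s e s

h q f s: 1 tree
h q f h q f s: 1 tree
h q f s e h q f s: 1 tree
h q f h q f s e s: 2 trees
s: 1 tree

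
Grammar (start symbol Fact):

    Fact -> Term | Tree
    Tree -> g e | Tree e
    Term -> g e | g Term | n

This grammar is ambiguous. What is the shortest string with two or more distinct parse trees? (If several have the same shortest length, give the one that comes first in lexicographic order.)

length 1: no string has ≥2 trees
length 2: g e has 2 parse trees

Two derivations of g e:
  Fact ⇒ Term ⇒ g e
  Fact ⇒ Tree ⇒ g e

g e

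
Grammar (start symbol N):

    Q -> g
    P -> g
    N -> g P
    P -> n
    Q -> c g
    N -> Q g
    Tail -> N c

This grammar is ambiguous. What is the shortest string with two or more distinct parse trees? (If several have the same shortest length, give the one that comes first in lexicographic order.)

length 2: g g has 2 parse trees

Two derivations of g g:
  N ⇒ g P ⇒ g g
  N ⇒ Q g ⇒ g g

g g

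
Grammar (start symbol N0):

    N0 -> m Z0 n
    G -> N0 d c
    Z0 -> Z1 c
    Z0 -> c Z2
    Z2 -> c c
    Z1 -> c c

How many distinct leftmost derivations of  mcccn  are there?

2

Parse trees for mcccn:
  [N0 m [Z0 [Z1 c c] c] n]
  [N0 m [Z0 c [Z2 c c]] n]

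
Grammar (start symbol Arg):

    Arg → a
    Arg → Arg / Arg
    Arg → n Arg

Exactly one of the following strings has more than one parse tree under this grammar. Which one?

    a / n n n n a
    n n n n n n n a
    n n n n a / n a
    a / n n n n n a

a / n n n n a: 1 tree
n n n n n n n a: 1 tree
n n n n a / n a: 5 trees
a / n n n n n a: 1 tree

n n n n a / n a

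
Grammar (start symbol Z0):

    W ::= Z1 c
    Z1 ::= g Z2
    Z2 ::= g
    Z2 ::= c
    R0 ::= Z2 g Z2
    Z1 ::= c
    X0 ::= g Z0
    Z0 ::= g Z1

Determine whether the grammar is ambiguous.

(X0, W, R0 are unreachable from Z0, so their rules don't affect L(Z0).) Each reachable nonterminal has at most one production per leading terminal, and all productions are right-linear; the derivation is determined token-by-token.

Unambiguous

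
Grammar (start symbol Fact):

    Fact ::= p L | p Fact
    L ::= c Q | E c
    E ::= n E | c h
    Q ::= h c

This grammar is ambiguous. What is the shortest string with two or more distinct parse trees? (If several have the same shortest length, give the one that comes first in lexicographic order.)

length 4: p c h c has 2 parse trees

Two derivations of p c h c:
  Fact ⇒ p L ⇒ p c Q ⇒ p c h c
  Fact ⇒ p L ⇒ p E c ⇒ p c h c

p c h c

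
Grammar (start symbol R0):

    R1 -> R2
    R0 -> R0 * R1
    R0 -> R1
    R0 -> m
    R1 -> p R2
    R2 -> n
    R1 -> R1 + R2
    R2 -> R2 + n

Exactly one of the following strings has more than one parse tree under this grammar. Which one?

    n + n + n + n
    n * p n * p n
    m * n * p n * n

n + n + n + n

n + n + n + n: 8 trees
n * p n * p n: 1 tree
m * n * p n * n: 1 tree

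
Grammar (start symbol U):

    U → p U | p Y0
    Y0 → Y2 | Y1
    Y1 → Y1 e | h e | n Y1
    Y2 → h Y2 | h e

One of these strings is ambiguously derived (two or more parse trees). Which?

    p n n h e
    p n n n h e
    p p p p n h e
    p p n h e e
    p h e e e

p p n h e e

p n n h e: 1 tree
p n n n h e: 1 tree
p p p p n h e: 1 tree
p p n h e e: 2 trees
p h e e e: 1 tree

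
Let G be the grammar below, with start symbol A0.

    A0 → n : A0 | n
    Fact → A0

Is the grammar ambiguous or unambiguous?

(Fact is unreachable from A0, so its rules don't affect L(A0).) Right-recursive list with a separator: after each atom, whether the separator follows determines the rule. One parse per string.

Unambiguous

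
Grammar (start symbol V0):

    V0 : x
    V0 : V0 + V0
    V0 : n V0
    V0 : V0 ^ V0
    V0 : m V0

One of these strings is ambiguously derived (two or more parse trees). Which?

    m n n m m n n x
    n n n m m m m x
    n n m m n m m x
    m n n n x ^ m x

m n n n x ^ m x

m n n m m n n x: 1 tree
n n n m m m m x: 1 tree
n n m m n m m x: 1 tree
m n n n x ^ m x: 5 trees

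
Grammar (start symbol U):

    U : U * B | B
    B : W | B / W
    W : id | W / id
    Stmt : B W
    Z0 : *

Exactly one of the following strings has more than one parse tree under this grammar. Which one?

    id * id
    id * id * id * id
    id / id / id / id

id / id / id / id

id * id: 1 tree
id * id * id * id: 1 tree
id / id / id / id: 8 trees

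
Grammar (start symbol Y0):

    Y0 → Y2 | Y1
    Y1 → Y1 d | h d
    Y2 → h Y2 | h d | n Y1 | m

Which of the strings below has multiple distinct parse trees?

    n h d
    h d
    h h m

n h d: 1 tree
h d: 2 trees
h h m: 1 tree

h d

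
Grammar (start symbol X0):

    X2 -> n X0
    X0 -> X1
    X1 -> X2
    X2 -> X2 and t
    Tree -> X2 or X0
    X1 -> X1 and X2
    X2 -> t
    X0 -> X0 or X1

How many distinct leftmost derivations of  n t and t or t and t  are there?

16

Parse trees for n t and t or t and t (showing first 6 of 16):
  [X0 [X1 [X2 n [X0 [X0 [X1 [X2 [X2 t] and t]]] or [X1 [X2 [X2 t] and t]]]]]]
  [X0 [X1 [X2 n [X0 [X0 [X1 [X2 [X2 t] and t]]] or [X1 [X1 [X2 t]] and [X2 t]]]]]]
  [X0 [X1 [X2 n [X0 [X0 [X1 [X1 [X2 t]] and [X2 t]]] or [X1 [X2 [X2 t] and t]]]]]]
  [X0 [X1 [X2 n [X0 [X0 [X1 [X1 [X2 t]] and [X2 t]]] or [X1 [X1 [X2 t]] and [X2 t]]]]]]
  [X0 [X1 [X2 [X2 n [X0 [X0 [X1 [X2 [X2 t] and t]]] or [X1 [X2 t]]]] and t]]]
  [X0 [X1 [X2 [X2 n [X0 [X0 [X1 [X1 [X2 t]] and [X2 t]]] or [X1 [X2 t]]]] and t]]]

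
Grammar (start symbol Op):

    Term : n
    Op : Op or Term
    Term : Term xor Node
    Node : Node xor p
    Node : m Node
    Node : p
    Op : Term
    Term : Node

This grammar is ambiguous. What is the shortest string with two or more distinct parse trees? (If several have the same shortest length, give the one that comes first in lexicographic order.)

length 1: no string has ≥2 trees
length 2: no string has ≥2 trees
length 3: p xor p has 2 parse trees

Two derivations of p xor p:
  Op ⇒ Term ⇒ Term xor Node ⇒ Node xor Node ⇒ p xor Node ⇒ p xor p
  Op ⇒ Term ⇒ Node ⇒ Node xor p ⇒ p xor p

p xor p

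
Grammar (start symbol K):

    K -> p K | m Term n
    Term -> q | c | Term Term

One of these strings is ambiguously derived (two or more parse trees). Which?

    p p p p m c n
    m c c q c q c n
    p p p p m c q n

m c c q c q c n

p p p p m c n: 1 tree
m c c q c q c n: 42 trees
p p p p m c q n: 1 tree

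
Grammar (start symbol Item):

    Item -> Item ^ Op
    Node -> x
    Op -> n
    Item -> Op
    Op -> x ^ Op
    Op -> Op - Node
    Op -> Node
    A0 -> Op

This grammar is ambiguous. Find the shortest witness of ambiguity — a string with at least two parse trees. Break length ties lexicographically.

length 1: no string has ≥2 trees
length 3: x ^ n has 2 parse trees

Two derivations of x ^ n:
  Item ⇒ Item ^ Op ⇒ Op ^ Op ⇒ Node ^ Op ⇒ x ^ Op ⇒ x ^ n
  Item ⇒ Op ⇒ x ^ Op ⇒ x ^ n

x ^ n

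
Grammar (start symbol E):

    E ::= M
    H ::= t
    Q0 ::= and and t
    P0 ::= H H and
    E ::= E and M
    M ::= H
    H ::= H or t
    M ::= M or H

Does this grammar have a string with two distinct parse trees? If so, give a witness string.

Witness: t or t

Derivation 1: E ⇒ M ⇒ H ⇒ H or t ⇒ t or t
Derivation 2: E ⇒ M ⇒ M or H ⇒ H or H ⇒ t or H ⇒ t or t

Two distinct leftmost derivations for the same string.

Ambiguous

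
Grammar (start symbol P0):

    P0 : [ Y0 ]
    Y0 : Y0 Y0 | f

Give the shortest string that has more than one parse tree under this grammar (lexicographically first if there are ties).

length 3: no string has ≥2 trees
length 4: no string has ≥2 trees
length 5: [ f f f ] has 2 parse trees

Two derivations of [ f f f ]:
  P0 ⇒ [ Y0 ] ⇒ [ Y0 Y0 ] ⇒ [ Y0 Y0 Y0 ] ⇒ [ f Y0 Y0 ] ⇒ [ f f Y0 ] ⇒ [ f f f ]
  P0 ⇒ [ Y0 ] ⇒ [ Y0 Y0 ] ⇒ [ f Y0 ] ⇒ [ f Y0 Y0 ] ⇒ [ f f Y0 ] ⇒ [ f f f ]

[ f f f ]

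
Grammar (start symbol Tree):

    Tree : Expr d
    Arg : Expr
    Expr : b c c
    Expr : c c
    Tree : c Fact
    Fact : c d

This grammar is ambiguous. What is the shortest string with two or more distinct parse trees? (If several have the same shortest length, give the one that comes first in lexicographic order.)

length 3: c c d has 2 parse trees

Two derivations of c c d:
  Tree ⇒ Expr d ⇒ c c d
  Tree ⇒ c Fact ⇒ c c d

c c d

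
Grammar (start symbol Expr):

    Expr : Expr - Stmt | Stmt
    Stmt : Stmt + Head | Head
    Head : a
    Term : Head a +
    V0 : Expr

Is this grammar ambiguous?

Unambiguous

(Term, V0 are unreachable from Expr, so their rules don't affect L(Expr).) The grammar is stratified — Expr handles '-' (left-recursive), Stmt handles '+', Head atoms. Each operator has a fixed associativity and precedence level, so every string has one parse.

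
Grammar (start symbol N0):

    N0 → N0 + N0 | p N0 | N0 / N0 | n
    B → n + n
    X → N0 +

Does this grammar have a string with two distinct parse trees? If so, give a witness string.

Witness: p n + n

Derivation 1: N0 ⇒ N0 + N0 ⇒ p N0 + N0 ⇒ p n + N0 ⇒ p n + n
Derivation 2: N0 ⇒ p N0 ⇒ p N0 + N0 ⇒ p n + N0 ⇒ p n + n

Two distinct leftmost derivations for the same string.

Ambiguous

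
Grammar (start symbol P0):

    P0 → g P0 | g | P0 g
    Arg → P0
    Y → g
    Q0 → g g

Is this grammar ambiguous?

Witness: g g

Derivation 1: P0 ⇒ g P0 ⇒ g g
Derivation 2: P0 ⇒ P0 g ⇒ g g

Two distinct leftmost derivations for the same string.

Ambiguous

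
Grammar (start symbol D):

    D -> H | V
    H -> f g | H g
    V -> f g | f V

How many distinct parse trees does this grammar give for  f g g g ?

1

Parse trees for f g g g:
  [D [H [H [H f g] g] g]]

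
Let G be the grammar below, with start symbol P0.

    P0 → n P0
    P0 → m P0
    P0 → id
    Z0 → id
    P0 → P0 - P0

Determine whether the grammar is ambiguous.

Ambiguous

Witness: m id - id

Derivation 1: P0 ⇒ m P0 ⇒ m P0 - P0 ⇒ m id - P0 ⇒ m id - id
Derivation 2: P0 ⇒ P0 - P0 ⇒ m P0 - P0 ⇒ m id - P0 ⇒ m id - id

Two distinct leftmost derivations for the same string.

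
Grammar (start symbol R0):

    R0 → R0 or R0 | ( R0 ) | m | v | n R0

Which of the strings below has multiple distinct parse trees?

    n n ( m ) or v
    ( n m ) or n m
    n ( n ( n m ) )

n n ( m ) or v

n n ( m ) or v: 3 trees
( n m ) or n m: 1 tree
n ( n ( n m ) ): 1 tree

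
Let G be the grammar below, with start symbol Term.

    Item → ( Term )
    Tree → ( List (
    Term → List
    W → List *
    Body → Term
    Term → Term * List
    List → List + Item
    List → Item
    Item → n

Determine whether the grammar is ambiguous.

Only Term, List, Item are reachable from Term; ignoring the rest: This is a standard precedence ladder (Term over List over Item), with each level left-recursive on its own operator ('*' at Term, '+' at List). That structure is LR(1), hence unambiguous.

Unambiguous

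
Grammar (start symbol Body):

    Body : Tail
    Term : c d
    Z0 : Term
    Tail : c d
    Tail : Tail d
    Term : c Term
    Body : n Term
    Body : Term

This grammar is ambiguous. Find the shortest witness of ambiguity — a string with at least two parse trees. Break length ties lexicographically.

c d

length 2: c d has 2 parse trees

Two derivations of c d:
  Body ⇒ Tail ⇒ c d
  Body ⇒ Term ⇒ c d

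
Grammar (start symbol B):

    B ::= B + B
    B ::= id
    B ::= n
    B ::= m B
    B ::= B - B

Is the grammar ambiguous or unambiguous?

Witness: m id + id

Derivation 1: B ⇒ B + B ⇒ m B + B ⇒ m id + B ⇒ m id + id
Derivation 2: B ⇒ m B ⇒ m B + B ⇒ m id + B ⇒ m id + id

Two distinct leftmost derivations for the same string.

Ambiguous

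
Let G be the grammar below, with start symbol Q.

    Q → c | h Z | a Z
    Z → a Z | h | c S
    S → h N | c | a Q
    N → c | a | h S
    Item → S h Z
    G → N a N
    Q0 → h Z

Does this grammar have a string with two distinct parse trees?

(Item, G, Q0 are unreachable from Q, so their rules don't affect L(Q).) Each reachable nonterminal has at most one production per leading terminal, and all productions are right-linear; the derivation is determined token-by-token.

Unambiguous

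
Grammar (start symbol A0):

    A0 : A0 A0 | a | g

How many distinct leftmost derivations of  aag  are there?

2

Parse trees for aag:
  [A0 [A0 a] [A0 [A0 a] [A0 g]]]
  [A0 [A0 [A0 a] [A0 a]] [A0 g]]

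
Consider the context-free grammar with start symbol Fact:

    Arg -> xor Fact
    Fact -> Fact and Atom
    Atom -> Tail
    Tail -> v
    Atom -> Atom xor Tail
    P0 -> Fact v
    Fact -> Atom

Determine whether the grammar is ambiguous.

Unambiguous

Only Fact, Atom, Tail are reachable from Fact; ignoring the rest: The grammar is stratified — Fact handles 'and' (left-recursive), Atom handles 'xor', Tail atoms. Each operator has a fixed associativity and precedence level, so every string has one parse.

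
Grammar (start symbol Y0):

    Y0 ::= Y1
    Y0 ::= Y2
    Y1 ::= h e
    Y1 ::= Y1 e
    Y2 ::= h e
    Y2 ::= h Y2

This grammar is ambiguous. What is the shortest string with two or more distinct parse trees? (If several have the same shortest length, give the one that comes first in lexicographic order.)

h e

length 2: h e has 2 parse trees

Two derivations of h e:
  Y0 ⇒ Y1 ⇒ h e
  Y0 ⇒ Y2 ⇒ h e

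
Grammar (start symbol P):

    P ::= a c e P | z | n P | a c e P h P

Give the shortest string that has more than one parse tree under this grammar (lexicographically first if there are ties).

a c e a c e z h z

length 1: no string has ≥2 trees
length 2: no string has ≥2 trees
length 3: no string has ≥2 trees
length 4: no string has ≥2 trees
length 5: no string has ≥2 trees
length 6: no string has ≥2 trees
length 7: no string has ≥2 trees
length 8: no string has ≥2 trees
length 9: a c e a c e z h z has 2 parse trees

Two derivations of a c e a c e z h z:
  P ⇒ a c e P ⇒ a c e a c e P h P ⇒ a c e a c e z h P ⇒ a c e a c e z h z
  P ⇒ a c e P h P ⇒ a c e a c e P h P ⇒ a c e a c e z h P ⇒ a c e a c e z h z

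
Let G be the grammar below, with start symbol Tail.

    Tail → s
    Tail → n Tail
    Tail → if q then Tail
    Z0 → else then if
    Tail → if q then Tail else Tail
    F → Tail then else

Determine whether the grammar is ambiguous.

Witness: if q then if q then s else s

Derivation 1: Tail ⇒ if q then Tail ⇒ if q then if q then Tail else Tail ⇒ if q then if q then s else Tail ⇒ if q then if q then s else s
Derivation 2: Tail ⇒ if q then Tail else Tail ⇒ if q then if q then Tail else Tail ⇒ if q then if q then s else Tail ⇒ if q then if q then s else s

Two distinct leftmost derivations for the same string.

Ambiguous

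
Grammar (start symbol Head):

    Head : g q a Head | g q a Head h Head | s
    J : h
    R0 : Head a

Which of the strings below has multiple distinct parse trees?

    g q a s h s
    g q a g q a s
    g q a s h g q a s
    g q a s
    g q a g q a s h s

g q a s h s: 1 tree
g q a g q a s: 1 tree
g q a s h g q a s: 1 tree
g q a s: 1 tree
g q a g q a s h s: 2 trees

g q a g q a s h s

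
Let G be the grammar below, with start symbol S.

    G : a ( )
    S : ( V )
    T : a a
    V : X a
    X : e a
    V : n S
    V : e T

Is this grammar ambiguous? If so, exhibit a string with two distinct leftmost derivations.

Witness: ( e a a )

Derivation 1: S ⇒ ( V ) ⇒ ( X a ) ⇒ ( e a a )
Derivation 2: S ⇒ ( V ) ⇒ ( e T ) ⇒ ( e a a )

Two distinct leftmost derivations for the same string.

Ambiguous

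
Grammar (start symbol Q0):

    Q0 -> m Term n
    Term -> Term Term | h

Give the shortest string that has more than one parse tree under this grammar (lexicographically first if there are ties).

m h h h n

length 3: no string has ≥2 trees
length 4: no string has ≥2 trees
length 5: m h h h n has 2 parse trees

Two derivations of m h h h n:
  Q0 ⇒ m Term n ⇒ m Term Term n ⇒ m Term Term Term n ⇒ m h Term Term n ⇒ m h h Term n ⇒ m h h h n
  Q0 ⇒ m Term n ⇒ m Term Term n ⇒ m h Term n ⇒ m h Term Term n ⇒ m h h Term n ⇒ m h h h n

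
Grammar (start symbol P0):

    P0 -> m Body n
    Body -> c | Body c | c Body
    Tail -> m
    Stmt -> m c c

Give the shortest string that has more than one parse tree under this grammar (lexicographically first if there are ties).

length 3: no string has ≥2 trees
length 4: m c c n has 2 parse trees

Two derivations of m c c n:
  P0 ⇒ m Body n ⇒ m Body c n ⇒ m c c n
  P0 ⇒ m Body n ⇒ m c Body n ⇒ m c c n

m c c n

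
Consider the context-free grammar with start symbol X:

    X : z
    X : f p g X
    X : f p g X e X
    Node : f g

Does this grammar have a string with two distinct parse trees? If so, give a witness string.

Ambiguous

Witness: f p g f p g z e z

Derivation 1: X ⇒ f p g X ⇒ f p g f p g X e X ⇒ f p g f p g z e X ⇒ f p g f p g z e z
Derivation 2: X ⇒ f p g X e X ⇒ f p g f p g X e X ⇒ f p g f p g z e X ⇒ f p g f p g z e z

Two distinct leftmost derivations for the same string.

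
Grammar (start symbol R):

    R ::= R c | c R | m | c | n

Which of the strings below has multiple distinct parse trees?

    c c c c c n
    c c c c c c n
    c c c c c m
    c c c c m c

c c c c m c

c c c c c n: 1 tree
c c c c c c n: 1 tree
c c c c c m: 1 tree
c c c c m c: 5 trees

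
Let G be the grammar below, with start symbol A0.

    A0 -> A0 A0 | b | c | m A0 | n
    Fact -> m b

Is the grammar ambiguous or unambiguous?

Ambiguous

Witness: b b b

Derivation 1: A0 ⇒ A0 A0 ⇒ A0 A0 A0 ⇒ b A0 A0 ⇒ b b A0 ⇒ b b b
Derivation 2: A0 ⇒ A0 A0 ⇒ b A0 ⇒ b A0 A0 ⇒ b b A0 ⇒ b b b

Two distinct leftmost derivations for the same string.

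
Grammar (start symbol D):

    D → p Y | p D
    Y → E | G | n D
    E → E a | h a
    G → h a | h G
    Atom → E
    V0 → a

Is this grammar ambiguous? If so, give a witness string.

Ambiguous

Witness: p h a

Derivation 1: D ⇒ p Y ⇒ p E ⇒ p h a
Derivation 2: D ⇒ p Y ⇒ p G ⇒ p h a

Two distinct leftmost derivations for the same string.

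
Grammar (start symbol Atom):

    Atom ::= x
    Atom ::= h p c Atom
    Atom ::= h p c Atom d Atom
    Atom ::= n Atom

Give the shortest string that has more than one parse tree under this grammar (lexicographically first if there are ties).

h p c h p c x d x

length 1: no string has ≥2 trees
length 2: no string has ≥2 trees
length 3: no string has ≥2 trees
length 4: no string has ≥2 trees
length 5: no string has ≥2 trees
length 6: no string has ≥2 trees
length 7: no string has ≥2 trees
length 8: no string has ≥2 trees
length 9: h p c h p c x d x has 2 parse trees

Two derivations of h p c h p c x d x:
  Atom ⇒ h p c Atom ⇒ h p c h p c Atom d Atom ⇒ h p c h p c x d Atom ⇒ h p c h p c x d x
  Atom ⇒ h p c Atom d Atom ⇒ h p c h p c Atom d Atom ⇒ h p c h p c x d Atom ⇒ h p c h p c x d x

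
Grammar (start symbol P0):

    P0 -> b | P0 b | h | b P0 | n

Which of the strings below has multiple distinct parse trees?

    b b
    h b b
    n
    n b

b b: 2 trees
h b b: 1 tree
n: 1 tree
n b: 1 tree

b b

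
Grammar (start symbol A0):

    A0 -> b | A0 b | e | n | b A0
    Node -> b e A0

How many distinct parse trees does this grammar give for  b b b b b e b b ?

Parse trees for b b b b b e b b (showing first 6 of 21):
  [A0 [A0 [A0 b [A0 b [A0 b [A0 b [A0 b [A0 e]]]]]] b] b]
  [A0 [A0 b [A0 [A0 b [A0 b [A0 b [A0 b [A0 e]]]]] b]] b]
  [A0 [A0 b [A0 b [A0 [A0 b [A0 b [A0 b [A0 e]]]] b]]] b]
  [A0 [A0 b [A0 b [A0 b [A0 [A0 b [A0 b [A0 e]]] b]]]] b]
  [A0 [A0 b [A0 b [A0 b [A0 b [A0 [A0 b [A0 e]] b]]]]] b]
  [A0 [A0 b [A0 b [A0 b [A0 b [A0 b [A0 [A0 e] b]]]]]] b]

21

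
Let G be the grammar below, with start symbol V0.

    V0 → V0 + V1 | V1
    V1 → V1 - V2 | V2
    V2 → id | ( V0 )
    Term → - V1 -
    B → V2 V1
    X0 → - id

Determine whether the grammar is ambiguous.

(Term, B, X0 are unreachable from V0, so their rules don't affect L(V0).) The grammar is stratified — V0 handles '+' (left-recursive), V1 handles '-', V2 atoms. Each operator has a fixed associativity and precedence level, so every string has one parse.

Unambiguous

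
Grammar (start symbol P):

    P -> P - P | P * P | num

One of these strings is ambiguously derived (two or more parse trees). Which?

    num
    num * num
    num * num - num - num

num * num - num - num

num: 1 tree
num * num: 1 tree
num * num - num - num: 5 trees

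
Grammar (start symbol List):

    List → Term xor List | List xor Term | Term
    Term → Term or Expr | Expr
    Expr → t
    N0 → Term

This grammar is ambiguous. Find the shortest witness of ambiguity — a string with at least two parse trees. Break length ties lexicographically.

t xor t

length 1: no string has ≥2 trees
length 3: t xor t has 2 parse trees

Two derivations of t xor t:
  List ⇒ Term xor List ⇒ Expr xor List ⇒ t xor List ⇒ t xor Term ⇒ t xor Expr ⇒ t xor t
  List ⇒ List xor Term ⇒ Term xor Term ⇒ Expr xor Term ⇒ t xor Term ⇒ t xor Expr ⇒ t xor t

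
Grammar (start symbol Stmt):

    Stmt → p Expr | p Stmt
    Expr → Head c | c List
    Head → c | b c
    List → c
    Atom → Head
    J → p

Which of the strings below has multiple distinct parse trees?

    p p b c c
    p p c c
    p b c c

p p c c

p p b c c: 1 tree
p p c c: 2 trees
p b c c: 1 tree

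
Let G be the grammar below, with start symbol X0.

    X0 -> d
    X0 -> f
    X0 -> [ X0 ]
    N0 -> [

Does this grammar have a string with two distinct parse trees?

Only X0 is reachable from X0; ignoring the rest: Each string is a nest of matched brackets around a single atom. An opening bracket forces the recursive rule; an atom forces the base rule.

Unambiguous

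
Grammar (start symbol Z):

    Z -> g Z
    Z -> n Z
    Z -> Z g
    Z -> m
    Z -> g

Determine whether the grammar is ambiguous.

Witness: g g

Derivation 1: Z ⇒ g Z ⇒ g g
Derivation 2: Z ⇒ Z g ⇒ g g

Two distinct leftmost derivations for the same string.

Ambiguous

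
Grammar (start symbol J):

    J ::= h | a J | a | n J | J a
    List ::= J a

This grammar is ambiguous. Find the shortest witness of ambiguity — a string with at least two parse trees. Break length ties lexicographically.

a a

length 1: no string has ≥2 trees
length 2: a a has 2 parse trees

Two derivations of a a:
  J ⇒ a J ⇒ a a
  J ⇒ J a ⇒ a a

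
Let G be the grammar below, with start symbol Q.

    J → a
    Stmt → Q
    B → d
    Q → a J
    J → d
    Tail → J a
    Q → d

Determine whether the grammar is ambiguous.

Only Q, J are reachable from Q; ignoring the rest: The reachable rules are right-linear with at most one rule per (nonterminal, next-terminal) pair. Each input token forces the next rule, so parsing is deterministic.

Unambiguous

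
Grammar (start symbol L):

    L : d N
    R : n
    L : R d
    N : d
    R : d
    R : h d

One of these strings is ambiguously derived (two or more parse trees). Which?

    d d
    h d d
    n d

d d: 2 trees
h d d: 1 tree
n d: 1 tree

d d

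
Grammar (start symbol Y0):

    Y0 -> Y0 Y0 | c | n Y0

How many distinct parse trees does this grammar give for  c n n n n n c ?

Parse trees for c n n n n n c:
  [Y0 [Y0 c] [Y0 n [Y0 n [Y0 n [Y0 n [Y0 n [Y0 c]]]]]]]

1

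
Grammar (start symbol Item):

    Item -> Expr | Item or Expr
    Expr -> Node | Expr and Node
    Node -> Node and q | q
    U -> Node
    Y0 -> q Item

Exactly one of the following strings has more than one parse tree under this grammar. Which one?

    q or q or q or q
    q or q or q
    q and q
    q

q or q or q or q: 1 tree
q or q or q: 1 tree
q and q: 2 trees
q: 1 tree

q and q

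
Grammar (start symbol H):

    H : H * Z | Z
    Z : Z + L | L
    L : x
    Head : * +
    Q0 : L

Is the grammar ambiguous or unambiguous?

Only H, Z, L are reachable from H; ignoring the rest: H → H * Z | Z  ;  Z → Z + L | L  — a left-associative chain with L at the bottom. Each string factors uniquely by precedence.

Unambiguous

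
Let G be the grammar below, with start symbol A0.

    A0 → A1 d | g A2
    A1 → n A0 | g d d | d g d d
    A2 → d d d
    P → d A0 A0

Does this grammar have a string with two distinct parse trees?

Witness: g d d d

Derivation 1: A0 ⇒ A1 d ⇒ g d d d
Derivation 2: A0 ⇒ g A2 ⇒ g d d d

Two distinct leftmost derivations for the same string.

Ambiguous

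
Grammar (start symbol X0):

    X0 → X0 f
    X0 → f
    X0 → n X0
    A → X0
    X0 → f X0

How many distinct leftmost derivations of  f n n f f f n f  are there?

Parse trees for f n n f f f n f:
  [X0 f [X0 n [X0 n [X0 f [X0 f [X0 f [X0 n [X0 f]]]]]]]]

1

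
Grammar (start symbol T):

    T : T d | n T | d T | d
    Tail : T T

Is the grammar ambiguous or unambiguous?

Ambiguous

Witness: d d

Derivation 1: T ⇒ T d ⇒ d d
Derivation 2: T ⇒ d T ⇒ d d

Two distinct leftmost derivations for the same string.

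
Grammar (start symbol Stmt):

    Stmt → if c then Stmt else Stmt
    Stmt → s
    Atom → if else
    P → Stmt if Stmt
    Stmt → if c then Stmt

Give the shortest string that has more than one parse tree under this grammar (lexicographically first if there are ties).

length 1: no string has ≥2 trees
length 4: no string has ≥2 trees
length 6: no string has ≥2 trees
length 7: no string has ≥2 trees
length 9: if c then if c then s else s has 2 parse trees

Two derivations of if c then if c then s else s:
  Stmt ⇒ if c then Stmt else Stmt ⇒ if c then if c then Stmt else Stmt ⇒ if c then if c then s else Stmt ⇒ if c then if c then s else s
  Stmt ⇒ if c then Stmt ⇒ if c then if c then Stmt else Stmt ⇒ if c then if c then s else Stmt ⇒ if c then if c then s else s

if c then if c then s else s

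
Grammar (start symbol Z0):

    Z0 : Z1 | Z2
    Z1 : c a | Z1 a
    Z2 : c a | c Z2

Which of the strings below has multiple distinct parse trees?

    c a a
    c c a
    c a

c a

c a a: 1 tree
c c a: 1 tree
c a: 2 trees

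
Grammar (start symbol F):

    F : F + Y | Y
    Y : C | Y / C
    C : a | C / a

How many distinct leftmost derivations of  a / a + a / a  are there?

4

Parse trees for a / a + a / a:
  [F [F [Y [C [C a] / a]]] + [Y [C [C a] / a]]]
  [F [F [Y [C [C a] / a]]] + [Y [Y [C a]] / [C a]]]
  [F [F [Y [Y [C a]] / [C a]]] + [Y [C [C a] / a]]]
  [F [F [Y [Y [C a]] / [C a]]] + [Y [Y [C a]] / [C a]]]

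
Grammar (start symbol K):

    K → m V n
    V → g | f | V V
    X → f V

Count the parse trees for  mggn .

1

Parse trees for mggn:
  [K m [V [V g] [V g]] n]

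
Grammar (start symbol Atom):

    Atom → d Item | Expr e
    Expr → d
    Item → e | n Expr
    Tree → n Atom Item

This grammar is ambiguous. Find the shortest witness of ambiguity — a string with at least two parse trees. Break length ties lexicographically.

d e

length 2: d e has 2 parse trees

Two derivations of d e:
  Atom ⇒ d Item ⇒ d e
  Atom ⇒ Expr e ⇒ d e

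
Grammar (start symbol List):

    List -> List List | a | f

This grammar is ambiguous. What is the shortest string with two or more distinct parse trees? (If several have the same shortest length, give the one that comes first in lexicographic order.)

length 1: no string has ≥2 trees
length 2: no string has ≥2 trees
length 3: a a a has 2 parse trees

Two derivations of a a a:
  List ⇒ List List ⇒ List List List ⇒ a List List ⇒ a a List ⇒ a a a
  List ⇒ List List ⇒ a List ⇒ a List List ⇒ a a List ⇒ a a a

a a a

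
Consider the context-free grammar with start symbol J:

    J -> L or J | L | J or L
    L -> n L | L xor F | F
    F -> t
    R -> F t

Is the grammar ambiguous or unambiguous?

Witness: t or t

Derivation 1: J ⇒ L or J ⇒ F or J ⇒ t or J ⇒ t or L ⇒ t or F ⇒ t or t
Derivation 2: J ⇒ J or L ⇒ L or L ⇒ F or L ⇒ t or L ⇒ t or F ⇒ t or t

Two distinct leftmost derivations for the same string.

Ambiguous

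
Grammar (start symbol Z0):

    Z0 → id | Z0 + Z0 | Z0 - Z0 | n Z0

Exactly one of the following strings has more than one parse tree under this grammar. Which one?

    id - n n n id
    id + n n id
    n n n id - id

n n n id - id

id - n n n id: 1 tree
id + n n id: 1 tree
n n n id - id: 4 trees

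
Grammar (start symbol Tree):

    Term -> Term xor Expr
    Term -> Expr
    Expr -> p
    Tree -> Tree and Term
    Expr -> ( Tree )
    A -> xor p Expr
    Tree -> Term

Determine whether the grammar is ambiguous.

Only Tree, Term, Expr are reachable from Tree; ignoring the rest: This is a standard precedence ladder (Tree over Term over Expr), with each level left-recursive on its own operator ('and' at Tree, 'xor' at Term). That structure is LR(1), hence unambiguous.

Unambiguous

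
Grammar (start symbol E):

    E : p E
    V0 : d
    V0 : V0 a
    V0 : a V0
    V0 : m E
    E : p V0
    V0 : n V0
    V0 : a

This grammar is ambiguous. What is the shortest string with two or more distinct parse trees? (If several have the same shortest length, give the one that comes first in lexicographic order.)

p a a

length 2: no string has ≥2 trees
length 3: p a a has 2 parse trees

Two derivations of p a a:
  E ⇒ p V0 ⇒ p V0 a ⇒ p a a
  E ⇒ p V0 ⇒ p a V0 ⇒ p a a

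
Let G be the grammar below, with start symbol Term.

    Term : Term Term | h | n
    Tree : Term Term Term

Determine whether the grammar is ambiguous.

Ambiguous

Witness: h h h

Derivation 1: Term ⇒ Term Term ⇒ Term Term Term ⇒ h Term Term ⇒ h h Term ⇒ h h h
Derivation 2: Term ⇒ Term Term ⇒ h Term ⇒ h Term Term ⇒ h h Term ⇒ h h h

Two distinct leftmost derivations for the same string.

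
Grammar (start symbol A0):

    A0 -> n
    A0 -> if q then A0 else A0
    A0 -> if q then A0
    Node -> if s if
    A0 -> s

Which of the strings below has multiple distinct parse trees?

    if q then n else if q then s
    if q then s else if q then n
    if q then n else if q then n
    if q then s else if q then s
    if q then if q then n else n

if q then n else if q then s: 1 tree
if q then s else if q then n: 1 tree
if q then n else if q then n: 1 tree
if q then s else if q then s: 1 tree
if q then if q then n else n: 2 trees

if q then if q then n else n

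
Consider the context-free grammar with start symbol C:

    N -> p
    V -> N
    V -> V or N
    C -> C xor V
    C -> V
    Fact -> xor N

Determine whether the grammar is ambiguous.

Only C, V, N are reachable from C; ignoring the rest: This is a standard precedence ladder (C over V over N), with each level left-recursive on its own operator ('xor' at C, 'or' at V). That structure is LR(1), hence unambiguous.

Unambiguous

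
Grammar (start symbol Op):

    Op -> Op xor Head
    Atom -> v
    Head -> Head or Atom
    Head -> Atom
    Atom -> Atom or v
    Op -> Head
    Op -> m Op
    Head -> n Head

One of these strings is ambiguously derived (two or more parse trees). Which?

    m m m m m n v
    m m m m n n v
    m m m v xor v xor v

m m m m m n v: 1 tree
m m m m n n v: 1 tree
m m m v xor v xor v: 10 trees

m m m v xor v xor v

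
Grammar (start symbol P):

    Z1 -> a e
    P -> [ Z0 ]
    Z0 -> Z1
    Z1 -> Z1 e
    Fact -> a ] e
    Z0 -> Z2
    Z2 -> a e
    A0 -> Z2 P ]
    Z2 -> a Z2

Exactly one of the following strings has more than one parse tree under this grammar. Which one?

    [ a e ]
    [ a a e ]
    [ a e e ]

[ a e ]

[ a e ]: 2 trees
[ a a e ]: 1 tree
[ a e e ]: 1 tree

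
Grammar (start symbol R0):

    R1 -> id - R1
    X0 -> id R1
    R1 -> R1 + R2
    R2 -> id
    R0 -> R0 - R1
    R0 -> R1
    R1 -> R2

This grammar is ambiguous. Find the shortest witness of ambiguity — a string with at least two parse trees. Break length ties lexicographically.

length 1: no string has ≥2 trees
length 3: id - id has 2 parse trees

Two derivations of id - id:
  R0 ⇒ R0 - R1 ⇒ R1 - R1 ⇒ R2 - R1 ⇒ id - R1 ⇒ id - R2 ⇒ id - id
  R0 ⇒ R1 ⇒ id - R1 ⇒ id - R2 ⇒ id - id

id - id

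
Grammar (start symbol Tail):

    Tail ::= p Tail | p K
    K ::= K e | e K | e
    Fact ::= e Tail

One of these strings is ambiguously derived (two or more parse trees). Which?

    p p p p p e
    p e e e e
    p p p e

p p p p p e: 1 tree
p e e e e: 8 trees
p p p e: 1 tree

p e e e e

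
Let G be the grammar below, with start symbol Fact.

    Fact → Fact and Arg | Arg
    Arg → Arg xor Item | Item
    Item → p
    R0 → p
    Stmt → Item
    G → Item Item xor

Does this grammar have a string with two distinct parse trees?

Unambiguous

(R0, Stmt, G are unreachable from Fact, so their rules don't affect L(Fact).) The grammar is stratified — Fact handles 'and' (left-recursive), Arg handles 'xor', Item atoms. Each operator has a fixed associativity and precedence level, so every string has one parse.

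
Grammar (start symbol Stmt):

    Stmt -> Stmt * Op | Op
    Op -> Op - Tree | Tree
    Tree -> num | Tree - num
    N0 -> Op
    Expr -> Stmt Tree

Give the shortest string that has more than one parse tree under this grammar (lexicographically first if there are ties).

num - num

length 1: no string has ≥2 trees
length 3: num - num has 2 parse trees

Two derivations of num - num:
  Stmt ⇒ Op ⇒ Op - Tree ⇒ Tree - Tree ⇒ num - Tree ⇒ num - num
  Stmt ⇒ Op ⇒ Tree ⇒ Tree - num ⇒ num - num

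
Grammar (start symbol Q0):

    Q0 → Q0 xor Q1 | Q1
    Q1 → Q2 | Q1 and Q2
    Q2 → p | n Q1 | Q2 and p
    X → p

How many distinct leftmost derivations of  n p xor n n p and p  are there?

Parse trees for n p xor n n p and p:
  [Q0 [Q0 [Q1 [Q2 n [Q1 [Q2 p]]]]] xor [Q1 [Q2 n [Q1 [Q2 n [Q1 [Q2 [Q2 p] and p]]]]]]]
  [Q0 [Q0 [Q1 [Q2 n [Q1 [Q2 p]]]]] xor [Q1 [Q2 n [Q1 [Q2 n [Q1 [Q1 [Q2 p]] and [Q2 p]]]]]]]
  [Q0 [Q0 [Q1 [Q2 n [Q1 [Q2 p]]]]] xor [Q1 [Q2 n [Q1 [Q2 [Q2 n [Q1 [Q2 p]]] and p]]]]]
  [Q0 [Q0 [Q1 [Q2 n [Q1 [Q2 p]]]]] xor [Q1 [Q2 n [Q1 [Q1 [Q2 n [Q1 [Q2 p]]]] and [Q2 p]]]]]
  [Q0 [Q0 [Q1 [Q2 n [Q1 [Q2 p]]]]] xor [Q1 [Q2 [Q2 n [Q1 [Q2 n [Q1 [Q2 p]]]]] and p]]]
  [Q0 [Q0 [Q1 [Q2 n [Q1 [Q2 p]]]]] xor [Q1 [Q1 [Q2 n [Q1 [Q2 n [Q1 [Q2 p]]]]]] and [Q2 p]]]

6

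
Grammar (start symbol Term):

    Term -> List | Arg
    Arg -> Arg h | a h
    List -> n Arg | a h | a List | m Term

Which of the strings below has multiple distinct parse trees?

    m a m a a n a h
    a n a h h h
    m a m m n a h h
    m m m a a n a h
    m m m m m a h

m a m a a n a h: 1 tree
a n a h h h: 1 tree
m a m m n a h h: 1 tree
m m m a a n a h: 1 tree
m m m m m a h: 2 trees

m m m m m a h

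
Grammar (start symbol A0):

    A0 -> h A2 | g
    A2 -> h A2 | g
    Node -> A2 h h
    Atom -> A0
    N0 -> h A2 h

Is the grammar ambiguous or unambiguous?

Unambiguous

Only A0, A2 are reachable from A0; ignoring the rest: The reachable rules are right-linear with at most one rule per (nonterminal, next-terminal) pair. Each input token forces the next rule, so parsing is deterministic.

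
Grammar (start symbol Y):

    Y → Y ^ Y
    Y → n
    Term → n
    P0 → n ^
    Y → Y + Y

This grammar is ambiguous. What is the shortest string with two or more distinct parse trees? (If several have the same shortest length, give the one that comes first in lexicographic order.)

n + n + n

length 1: no string has ≥2 trees
length 3: no string has ≥2 trees
length 5: n + n + n has 2 parse trees

Two derivations of n + n + n:
  Y ⇒ Y + Y ⇒ n + Y ⇒ n + Y + Y ⇒ n + n + Y ⇒ n + n + n
  Y ⇒ Y + Y ⇒ Y + Y + Y ⇒ n + Y + Y ⇒ n + n + Y ⇒ n + n + n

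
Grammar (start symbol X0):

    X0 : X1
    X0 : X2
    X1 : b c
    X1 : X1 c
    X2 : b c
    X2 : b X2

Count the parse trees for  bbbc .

Parse trees for bbbc:
  [X0 [X2 b [X2 b [X2 b c]]]]

1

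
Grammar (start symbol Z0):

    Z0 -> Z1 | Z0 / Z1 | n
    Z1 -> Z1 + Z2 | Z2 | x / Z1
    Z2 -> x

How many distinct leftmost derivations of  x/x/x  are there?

4

Parse trees for x/x/x:
  [Z0 [Z1 x / [Z1 x / [Z1 [Z2 x]]]]]
  [Z0 [Z0 [Z1 [Z2 x]]] / [Z1 x / [Z1 [Z2 x]]]]
  [Z0 [Z0 [Z1 x / [Z1 [Z2 x]]]] / [Z1 [Z2 x]]]
  [Z0 [Z0 [Z0 [Z1 [Z2 x]]] / [Z1 [Z2 x]]] / [Z1 [Z2 x]]]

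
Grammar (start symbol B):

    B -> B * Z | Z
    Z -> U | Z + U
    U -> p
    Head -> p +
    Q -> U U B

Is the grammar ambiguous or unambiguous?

Unambiguous

Only B, Z, U are reachable from B; ignoring the rest: The grammar is stratified — B handles '*' (left-recursive), Z handles '+', U atoms. Each operator has a fixed associativity and precedence level, so every string has one parse.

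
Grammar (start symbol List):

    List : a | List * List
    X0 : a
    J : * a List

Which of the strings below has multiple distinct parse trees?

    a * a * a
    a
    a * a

a * a * a: 2 trees
a: 1 tree
a * a: 1 tree

a * a * a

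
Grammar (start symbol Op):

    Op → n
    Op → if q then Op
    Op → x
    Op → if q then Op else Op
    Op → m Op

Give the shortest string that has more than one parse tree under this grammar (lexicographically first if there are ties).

if q then if q then n else n

length 1: no string has ≥2 trees
length 2: no string has ≥2 trees
length 3: no string has ≥2 trees
length 4: no string has ≥2 trees
length 5: no string has ≥2 trees
length 6: no string has ≥2 trees
length 7: no string has ≥2 trees
length 8: no string has ≥2 trees
length 9: if q then if q then n else n has 2 parse trees

Two derivations of if q then if q then n else n:
  Op ⇒ if q then Op ⇒ if q then if q then Op else Op ⇒ if q then if q then n else Op ⇒ if q then if q then n else n
  Op ⇒ if q then Op else Op ⇒ if q then if q then Op else Op ⇒ if q then if q then n else Op ⇒ if q then if q then n else n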